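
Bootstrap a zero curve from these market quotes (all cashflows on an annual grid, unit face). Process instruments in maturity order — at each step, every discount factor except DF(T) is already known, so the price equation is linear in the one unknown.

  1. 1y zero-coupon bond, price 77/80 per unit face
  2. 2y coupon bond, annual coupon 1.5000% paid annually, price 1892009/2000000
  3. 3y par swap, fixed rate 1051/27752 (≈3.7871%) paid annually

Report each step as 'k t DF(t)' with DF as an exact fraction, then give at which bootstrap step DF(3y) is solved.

step 1 [1y] zero: DF = P = 77/80 ≈ 0.962500
step 2 [2y] bond c/1=3/200: DF=(1892009/2000000 − 3/200·(0.962500))/(1+3/200) = 4589/5000 ≈ 0.917800
step 3 [3y] swap r/1=1051/27752: DF=(1 − 1051/27752·(0.962500+0.917800))/(1+1051/27752) = 8949/10000 ≈ 0.894900

1 1 77/80
2 2 4589/5000
3 3 8949/10000
DF(3y) is solved at step 3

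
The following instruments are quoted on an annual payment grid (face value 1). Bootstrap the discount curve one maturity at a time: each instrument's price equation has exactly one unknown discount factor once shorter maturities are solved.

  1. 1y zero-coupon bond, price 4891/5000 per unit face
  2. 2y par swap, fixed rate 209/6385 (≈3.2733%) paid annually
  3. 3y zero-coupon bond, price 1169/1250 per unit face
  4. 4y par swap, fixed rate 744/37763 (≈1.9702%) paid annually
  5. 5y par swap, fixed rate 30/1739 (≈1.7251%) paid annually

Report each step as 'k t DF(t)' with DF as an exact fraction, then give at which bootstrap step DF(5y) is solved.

1 1 4891/5000
2 2 9373/10000
3 3 1169/1250
4 4 1157/1250
5 5 919/1000
DF(5y) is solved at step 5

step 1 [1y] zero: DF = P = 4891/5000 ≈ 0.978200
step 2 [2y] swap r/1=209/6385: DF=(1 − 209/6385·(0.978200))/(1+209/6385) = 9373/10000 ≈ 0.937300
step 3 [3y] zero: DF = P = 1169/1250 ≈ 0.935200
step 4 [4y] swap r/1=744/37763: DF=(1 − 744/37763·(0.978200+0.937300+0.935200))/(1+744/37763) = 1157/1250 ≈ 0.925600
step 5 [5y] swap r/1=30/1739: DF=(1 − 30/1739·(0.978200+0.937300+0.935200+0.925600))/(1+30/1739) = 919/1000 ≈ 0.919000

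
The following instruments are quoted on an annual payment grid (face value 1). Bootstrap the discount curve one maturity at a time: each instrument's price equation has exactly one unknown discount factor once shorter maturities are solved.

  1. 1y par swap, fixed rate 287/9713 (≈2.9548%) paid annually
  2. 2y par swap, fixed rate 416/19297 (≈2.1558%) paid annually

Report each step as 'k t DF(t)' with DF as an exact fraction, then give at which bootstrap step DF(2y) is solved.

step 1 [1y] swap r/1=287/9713: DF=(1 − 287/9713·(0))/(1+287/9713) = 9713/10000 ≈ 0.971300
step 2 [2y] swap r/1=416/19297: DF=(1 − 416/19297·(0.971300))/(1+416/19297) = 599/625 ≈ 0.958400

1 1 9713/10000
2 2 599/625
DF(2y) is solved at step 2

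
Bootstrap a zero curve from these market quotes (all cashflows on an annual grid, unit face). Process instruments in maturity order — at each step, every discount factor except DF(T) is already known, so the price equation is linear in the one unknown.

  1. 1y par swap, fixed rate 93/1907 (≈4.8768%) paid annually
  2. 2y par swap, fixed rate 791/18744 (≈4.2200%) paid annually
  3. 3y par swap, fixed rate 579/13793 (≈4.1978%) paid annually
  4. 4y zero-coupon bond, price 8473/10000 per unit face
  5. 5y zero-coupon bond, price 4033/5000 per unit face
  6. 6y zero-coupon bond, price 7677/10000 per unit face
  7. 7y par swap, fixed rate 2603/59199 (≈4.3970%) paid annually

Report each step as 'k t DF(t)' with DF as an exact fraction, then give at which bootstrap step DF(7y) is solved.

step 1 [1y] swap r/1=93/1907: DF=(1 − 93/1907·(0))/(1+93/1907) = 1907/2000 ≈ 0.953500
step 2 [2y] swap r/1=791/18744: DF=(1 − 791/18744·(0.953500))/(1+791/18744) = 9209/10000 ≈ 0.920900
step 3 [3y] swap r/1=579/13793: DF=(1 − 579/13793·(0.953500+0.920900))/(1+579/13793) = 4421/5000 ≈ 0.884200
step 4 [4y] zero: DF = P = 8473/10000 ≈ 0.847300
step 5 [5y] zero: DF = P = 4033/5000 ≈ 0.806600
step 6 [6y] zero: DF = P = 7677/10000 ≈ 0.767700
step 7 [7y] swap r/1=2603/59199: DF=(1 − 2603/59199·(0.953500+0.920900+0.884200+0.847300+0.806600+0.767700))/(1+2603/59199) = 7397/10000 ≈ 0.739700

1 1 1907/2000
2 2 9209/10000
3 3 4421/5000
4 4 8473/10000
5 5 4033/5000
6 6 7677/10000
7 7 7397/10000
DF(7y) is solved at step 7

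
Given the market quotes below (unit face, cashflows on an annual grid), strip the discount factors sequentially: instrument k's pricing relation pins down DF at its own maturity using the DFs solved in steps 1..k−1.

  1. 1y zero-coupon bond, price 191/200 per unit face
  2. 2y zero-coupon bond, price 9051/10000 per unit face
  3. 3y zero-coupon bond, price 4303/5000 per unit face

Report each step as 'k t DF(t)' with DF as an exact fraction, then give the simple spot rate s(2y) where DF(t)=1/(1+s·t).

step 1 [1y] zero: DF = P = 191/200 ≈ 0.955000
step 2 [2y] zero: DF = P = 9051/10000 ≈ 0.905100
step 3 [3y] zero: DF = P = 4303/5000 ≈ 0.860600

1 1 191/200
2 2 9051/10000
3 3 4303/5000
s(2y) = (1/(9051/10000) − 1)/(2) = 949/18102 ≈ 5.2425%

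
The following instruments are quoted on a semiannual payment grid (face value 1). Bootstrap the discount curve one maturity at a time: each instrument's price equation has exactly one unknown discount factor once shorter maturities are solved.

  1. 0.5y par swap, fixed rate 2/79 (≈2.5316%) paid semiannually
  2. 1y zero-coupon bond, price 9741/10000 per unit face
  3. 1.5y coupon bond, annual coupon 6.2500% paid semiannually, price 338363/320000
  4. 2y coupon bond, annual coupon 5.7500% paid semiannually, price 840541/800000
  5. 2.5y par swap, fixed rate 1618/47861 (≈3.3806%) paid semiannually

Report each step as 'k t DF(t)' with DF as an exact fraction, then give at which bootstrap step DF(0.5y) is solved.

step 1 [0.5y] swap r/2=1/79: DF=(1 − 1/79·(0))/(1+1/79) = 79/80 ≈ 0.987500
step 2 [1y] zero: DF = P = 9741/10000 ≈ 0.974100
step 3 [1.5y] bond c/2=1/32: DF=(338363/320000 − 1/32·(0.987500+0.974100))/(1+1/32) = 9659/10000 ≈ 0.965900
step 4 [2y] bond c/2=23/800: DF=(840541/800000 − 23/800·(0.987500+0.974100+0.965900))/(1+23/800) = 1879/2000 ≈ 0.939500
step 5 [2.5y] swap r/2=809/47861: DF=(1 − 809/47861·(0.987500+0.974100+0.965900+0.939500))/(1+809/47861) = 9191/10000 ≈ 0.919100

1 1/2 79/80
2 1 9741/10000
3 3/2 9659/10000
4 2 1879/2000
5 5/2 9191/10000
DF(0.5y) is solved at step 1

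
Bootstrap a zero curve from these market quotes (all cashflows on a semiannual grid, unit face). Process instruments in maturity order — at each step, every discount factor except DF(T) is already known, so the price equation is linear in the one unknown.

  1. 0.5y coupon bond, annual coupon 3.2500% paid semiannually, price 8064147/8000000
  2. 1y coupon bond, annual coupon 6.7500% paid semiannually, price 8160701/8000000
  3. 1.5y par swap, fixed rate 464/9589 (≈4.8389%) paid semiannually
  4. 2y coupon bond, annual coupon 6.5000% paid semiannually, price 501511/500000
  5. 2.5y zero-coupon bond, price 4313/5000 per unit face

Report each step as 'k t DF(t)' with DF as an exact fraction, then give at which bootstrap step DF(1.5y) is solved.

1 1/2 9919/10000
2 1 1193/1250
3 3/2 1163/1250
4 2 8809/10000
5 5/2 4313/5000
DF(1.5y) is solved at step 3

step 1 [0.5y] bond c/2=13/800: DF=(8064147/8000000 − 13/800·(0))/(1+13/800) = 9919/10000 ≈ 0.991900
step 2 [1y] bond c/2=27/800: DF=(8160701/8000000 − 27/800·(0.991900))/(1+27/800) = 1193/1250 ≈ 0.954400
step 3 [1.5y] swap r/2=232/9589: DF=(1 − 232/9589·(0.991900+0.954400))/(1+232/9589) = 1163/1250 ≈ 0.930400
step 4 [2y] bond c/2=13/400: DF=(501511/500000 − 13/400·(0.991900+0.954400+0.930400))/(1+13/400) = 8809/10000 ≈ 0.880900
step 5 [2.5y] zero: DF = P = 4313/5000 ≈ 0.862600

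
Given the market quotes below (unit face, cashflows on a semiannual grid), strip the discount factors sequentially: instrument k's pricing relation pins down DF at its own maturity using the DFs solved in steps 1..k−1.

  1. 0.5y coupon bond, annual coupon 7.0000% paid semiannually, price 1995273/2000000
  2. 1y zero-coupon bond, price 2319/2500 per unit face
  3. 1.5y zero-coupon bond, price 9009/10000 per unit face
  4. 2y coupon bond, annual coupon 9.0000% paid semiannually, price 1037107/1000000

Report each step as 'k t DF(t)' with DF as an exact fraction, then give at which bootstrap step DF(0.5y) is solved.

1 1/2 9639/10000
2 1 2319/2500
3 3/2 9009/10000
4 2 4361/5000
DF(0.5y) is solved at step 1

step 1 [0.5y] bond c/2=7/200: DF=(1995273/2000000 − 7/200·(0))/(1+7/200) = 9639/10000 ≈ 0.963900
step 2 [1y] zero: DF = P = 2319/2500 ≈ 0.927600
step 3 [1.5y] zero: DF = P = 9009/10000 ≈ 0.900900
step 4 [2y] bond c/2=9/200: DF=(1037107/1000000 − 9/200·(0.963900+0.927600+0.900900))/(1+9/200) = 4361/5000 ≈ 0.872200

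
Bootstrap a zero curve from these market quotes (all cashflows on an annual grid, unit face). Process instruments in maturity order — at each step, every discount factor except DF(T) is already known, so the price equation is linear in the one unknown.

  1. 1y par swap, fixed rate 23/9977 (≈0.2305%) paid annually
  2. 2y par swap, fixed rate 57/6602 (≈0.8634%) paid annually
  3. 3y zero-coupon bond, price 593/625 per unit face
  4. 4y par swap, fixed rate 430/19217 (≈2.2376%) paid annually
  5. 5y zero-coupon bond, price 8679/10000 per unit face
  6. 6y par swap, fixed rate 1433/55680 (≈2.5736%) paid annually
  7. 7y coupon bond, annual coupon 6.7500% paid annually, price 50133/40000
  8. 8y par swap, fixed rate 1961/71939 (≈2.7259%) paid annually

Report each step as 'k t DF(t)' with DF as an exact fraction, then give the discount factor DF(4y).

step 1 [1y] swap r/1=23/9977: DF=(1 − 23/9977·(0))/(1+23/9977) = 9977/10000 ≈ 0.997700
step 2 [2y] swap r/1=57/6602: DF=(1 − 57/6602·(0.997700))/(1+57/6602) = 9829/10000 ≈ 0.982900
step 3 [3y] zero: DF = P = 593/625 ≈ 0.948800
step 4 [4y] swap r/1=430/19217: DF=(1 − 430/19217·(0.997700+0.982900+0.948800))/(1+430/19217) = 457/500 ≈ 0.914000
step 5 [5y] zero: DF = P = 8679/10000 ≈ 0.867900
step 6 [6y] swap r/1=1433/55680: DF=(1 − 1433/55680·(0.997700+0.982900+0.948800+0.914000+0.867900))/(1+1433/55680) = 8567/10000 ≈ 0.856700
step 7 [7y] bond c/1=27/400: DF=(50133/40000 − 27/400·(0.997700+0.982900+0.948800+0.914000+0.867900+0.856700))/(1+27/400) = 411/500 ≈ 0.822000
step 8 [8y] swap r/1=1961/71939: DF=(1 − 1961/71939·(0.997700+0.982900+0.948800+0.914000+0.867900+0.856700+0.822000))/(1+1961/71939) = 8039/10000 ≈ 0.803900

1 1 9977/10000
2 2 9829/10000
3 3 593/625
4 4 457/500
5 5 8679/10000
6 6 8567/10000
7 7 411/500
8 8 8039/10000
DF(4y) = 457/500 ≈ 0.914000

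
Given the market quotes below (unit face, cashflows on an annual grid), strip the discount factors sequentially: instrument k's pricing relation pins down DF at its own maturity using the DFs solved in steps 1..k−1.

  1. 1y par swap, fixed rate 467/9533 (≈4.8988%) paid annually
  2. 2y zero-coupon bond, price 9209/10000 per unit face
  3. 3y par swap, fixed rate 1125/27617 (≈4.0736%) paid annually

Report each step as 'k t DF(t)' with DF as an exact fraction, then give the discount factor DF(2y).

step 1 [1y] swap r/1=467/9533: DF=(1 − 467/9533·(0))/(1+467/9533) = 9533/10000 ≈ 0.953300
step 2 [2y] zero: DF = P = 9209/10000 ≈ 0.920900
step 3 [3y] swap r/1=1125/27617: DF=(1 − 1125/27617·(0.953300+0.920900))/(1+1125/27617) = 71/80 ≈ 0.887500

1 1 9533/10000
2 2 9209/10000
3 3 71/80
DF(2y) = 9209/10000 ≈ 0.920900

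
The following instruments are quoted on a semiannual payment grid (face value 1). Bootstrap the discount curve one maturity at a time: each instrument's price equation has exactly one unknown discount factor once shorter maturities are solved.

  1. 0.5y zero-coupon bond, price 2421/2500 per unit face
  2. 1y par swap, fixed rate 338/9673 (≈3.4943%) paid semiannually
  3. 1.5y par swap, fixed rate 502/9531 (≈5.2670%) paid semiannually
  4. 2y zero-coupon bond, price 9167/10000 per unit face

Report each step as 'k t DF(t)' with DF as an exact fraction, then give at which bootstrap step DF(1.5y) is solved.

1 1/2 2421/2500
2 1 4831/5000
3 3/2 9247/10000
4 2 9167/10000
DF(1.5y) is solved at step 3

step 1 [0.5y] zero: DF = P = 2421/2500 ≈ 0.968400
step 2 [1y] swap r/2=169/9673: DF=(1 − 169/9673·(0.968400))/(1+169/9673) = 4831/5000 ≈ 0.966200
step 3 [1.5y] swap r/2=251/9531: DF=(1 − 251/9531·(0.968400+0.966200))/(1+251/9531) = 9247/10000 ≈ 0.924700
step 4 [2y] zero: DF = P = 9167/10000 ≈ 0.916700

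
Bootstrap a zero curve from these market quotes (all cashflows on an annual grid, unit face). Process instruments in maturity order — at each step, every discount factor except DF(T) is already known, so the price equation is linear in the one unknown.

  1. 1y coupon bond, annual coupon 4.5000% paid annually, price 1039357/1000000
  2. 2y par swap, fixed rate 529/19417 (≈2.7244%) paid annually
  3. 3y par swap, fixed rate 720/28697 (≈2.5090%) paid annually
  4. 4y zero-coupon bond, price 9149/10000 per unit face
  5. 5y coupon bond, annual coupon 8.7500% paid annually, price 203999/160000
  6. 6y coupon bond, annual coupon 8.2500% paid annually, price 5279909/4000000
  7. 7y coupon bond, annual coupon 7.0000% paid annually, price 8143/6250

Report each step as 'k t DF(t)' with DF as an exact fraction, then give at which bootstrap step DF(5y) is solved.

1 1 4973/5000
2 2 9471/10000
3 3 116/125
4 4 9149/10000
5 5 8679/10000
6 6 1081/1250
7 7 8567/10000
DF(5y) is solved at step 5

step 1 [1y] bond c/1=9/200: DF=(1039357/1000000 − 9/200·(0))/(1+9/200) = 4973/5000 ≈ 0.994600
step 2 [2y] swap r/1=529/19417: DF=(1 − 529/19417·(0.994600))/(1+529/19417) = 9471/10000 ≈ 0.947100
step 3 [3y] swap r/1=720/28697: DF=(1 − 720/28697·(0.994600+0.947100))/(1+720/28697) = 116/125 ≈ 0.928000
step 4 [4y] zero: DF = P = 9149/10000 ≈ 0.914900
step 5 [5y] bond c/1=7/80: DF=(203999/160000 − 7/80·(0.994600+0.947100+0.928000+0.914900))/(1+7/80) = 8679/10000 ≈ 0.867900
step 6 [6y] bond c/1=33/400: DF=(5279909/4000000 − 33/400·(0.994600+0.947100+0.928000+0.914900+0.867900))/(1+33/400) = 1081/1250 ≈ 0.864800
step 7 [7y] bond c/1=7/100: DF=(8143/6250 − 7/100·(0.994600+0.947100+0.928000+0.914900+0.867900+0.864800))/(1+7/100) = 8567/10000 ≈ 0.856700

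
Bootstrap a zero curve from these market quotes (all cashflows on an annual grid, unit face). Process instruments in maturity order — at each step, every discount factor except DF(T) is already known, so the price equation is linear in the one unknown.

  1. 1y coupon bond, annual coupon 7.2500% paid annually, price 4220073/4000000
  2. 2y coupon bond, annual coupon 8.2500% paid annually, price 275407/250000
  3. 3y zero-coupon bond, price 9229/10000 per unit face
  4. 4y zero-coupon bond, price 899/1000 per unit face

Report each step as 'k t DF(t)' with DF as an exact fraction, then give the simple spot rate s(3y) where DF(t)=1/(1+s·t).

1 1 9837/10000
2 2 9427/10000
3 3 9229/10000
4 4 899/1000
s(3y) = (1/(9229/10000) − 1)/(3) = 257/9229 ≈ 2.7847%

step 1 [1y] bond c/1=29/400: DF=(4220073/4000000 − 29/400·(0))/(1+29/400) = 9837/10000 ≈ 0.983700
step 2 [2y] bond c/1=33/400: DF=(275407/250000 − 33/400·(0.983700))/(1+33/400) = 9427/10000 ≈ 0.942700
step 3 [3y] zero: DF = P = 9229/10000 ≈ 0.922900
step 4 [4y] zero: DF = P = 899/1000 ≈ 0.899000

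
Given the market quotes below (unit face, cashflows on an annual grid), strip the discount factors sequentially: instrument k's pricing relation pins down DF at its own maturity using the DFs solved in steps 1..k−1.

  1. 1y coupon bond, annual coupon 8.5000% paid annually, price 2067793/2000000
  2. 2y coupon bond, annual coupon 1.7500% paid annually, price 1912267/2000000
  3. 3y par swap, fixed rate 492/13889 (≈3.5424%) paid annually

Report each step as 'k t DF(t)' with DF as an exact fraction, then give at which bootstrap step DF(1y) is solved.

step 1 [1y] bond c/1=17/200: DF=(2067793/2000000 − 17/200·(0))/(1+17/200) = 9529/10000 ≈ 0.952900
step 2 [2y] bond c/1=7/400: DF=(1912267/2000000 − 7/400·(0.952900))/(1+7/400) = 9233/10000 ≈ 0.923300
step 3 [3y] swap r/1=492/13889: DF=(1 − 492/13889·(0.952900+0.923300))/(1+492/13889) = 1127/1250 ≈ 0.901600

1 1 9529/10000
2 2 9233/10000
3 3 1127/1250
DF(1y) is solved at step 1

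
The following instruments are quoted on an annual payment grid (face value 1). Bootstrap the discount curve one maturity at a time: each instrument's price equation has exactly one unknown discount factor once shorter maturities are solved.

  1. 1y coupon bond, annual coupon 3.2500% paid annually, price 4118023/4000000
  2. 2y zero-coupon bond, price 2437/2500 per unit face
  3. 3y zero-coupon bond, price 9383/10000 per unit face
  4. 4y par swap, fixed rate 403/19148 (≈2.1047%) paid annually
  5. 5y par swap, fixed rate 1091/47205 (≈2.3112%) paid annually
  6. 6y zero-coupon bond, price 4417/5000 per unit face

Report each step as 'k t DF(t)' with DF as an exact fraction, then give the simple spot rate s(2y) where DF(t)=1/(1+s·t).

1 1 9971/10000
2 2 2437/2500
3 3 9383/10000
4 4 4597/5000
5 5 8909/10000
6 6 4417/5000
s(2y) = (1/(2437/2500) − 1)/(2) = 63/4874 ≈ 1.2926%

step 1 [1y] bond c/1=13/400: DF=(4118023/4000000 − 13/400·(0))/(1+13/400) = 9971/10000 ≈ 0.997100
step 2 [2y] zero: DF = P = 2437/2500 ≈ 0.974800
step 3 [3y] zero: DF = P = 9383/10000 ≈ 0.938300
step 4 [4y] swap r/1=403/19148: DF=(1 − 403/19148·(0.997100+0.974800+0.938300))/(1+403/19148) = 4597/5000 ≈ 0.919400
step 5 [5y] swap r/1=1091/47205: DF=(1 − 1091/47205·(0.997100+0.974800+0.938300+0.919400))/(1+1091/47205) = 8909/10000 ≈ 0.890900
step 6 [6y] zero: DF = P = 4417/5000 ≈ 0.883400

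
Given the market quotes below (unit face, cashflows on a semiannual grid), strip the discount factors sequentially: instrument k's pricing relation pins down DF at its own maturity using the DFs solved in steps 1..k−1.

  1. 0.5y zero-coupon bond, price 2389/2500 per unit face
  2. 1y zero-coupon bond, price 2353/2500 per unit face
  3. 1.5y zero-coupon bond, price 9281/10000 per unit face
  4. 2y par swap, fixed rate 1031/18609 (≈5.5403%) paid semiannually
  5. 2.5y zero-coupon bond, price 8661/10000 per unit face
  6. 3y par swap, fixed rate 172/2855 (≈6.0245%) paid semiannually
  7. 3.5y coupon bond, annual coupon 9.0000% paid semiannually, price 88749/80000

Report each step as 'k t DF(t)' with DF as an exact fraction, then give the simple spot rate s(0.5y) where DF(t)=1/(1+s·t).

1 1/2 2389/2500
2 1 2353/2500
3 3/2 9281/10000
4 2 8969/10000
5 5/2 8661/10000
6 3 4183/5000
7 7/2 207/250
s(0.5y) = (1/(2389/2500) − 1)/(1/2) = 222/2389 ≈ 9.2926%

step 1 [0.5y] zero: DF = P = 2389/2500 ≈ 0.955600
step 2 [1y] zero: DF = P = 2353/2500 ≈ 0.941200
step 3 [1.5y] zero: DF = P = 9281/10000 ≈ 0.928100
step 4 [2y] swap r/2=1031/37218: DF=(1 − 1031/37218·(0.955600+0.941200+0.928100))/(1+1031/37218) = 8969/10000 ≈ 0.896900
step 5 [2.5y] zero: DF = P = 8661/10000 ≈ 0.866100
step 6 [3y] swap r/2=86/2855: DF=(1 − 86/2855·(0.955600+0.941200+0.928100+0.896900+0.866100))/(1+86/2855) = 4183/5000 ≈ 0.836600
step 7 [3.5y] bond c/2=9/200: DF=(88749/80000 − 9/200·(0.955600+0.941200+0.928100+0.896900+0.866100+0.836600))/(1+9/200) = 207/250 ≈ 0.828000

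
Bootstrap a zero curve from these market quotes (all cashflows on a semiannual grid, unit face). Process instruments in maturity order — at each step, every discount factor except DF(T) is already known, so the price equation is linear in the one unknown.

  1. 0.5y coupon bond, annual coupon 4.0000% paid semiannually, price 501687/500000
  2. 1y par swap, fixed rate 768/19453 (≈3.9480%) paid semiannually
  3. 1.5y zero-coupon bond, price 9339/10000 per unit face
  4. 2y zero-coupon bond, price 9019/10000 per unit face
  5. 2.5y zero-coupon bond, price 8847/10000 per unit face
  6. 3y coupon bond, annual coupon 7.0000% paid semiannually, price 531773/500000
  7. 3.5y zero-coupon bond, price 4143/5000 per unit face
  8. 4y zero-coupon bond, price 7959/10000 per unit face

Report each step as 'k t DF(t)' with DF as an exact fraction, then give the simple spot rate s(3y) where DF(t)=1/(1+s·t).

step 1 [0.5y] bond c/2=1/50: DF=(501687/500000 − 1/50·(0))/(1+1/50) = 9837/10000 ≈ 0.983700
step 2 [1y] swap r/2=384/19453: DF=(1 − 384/19453·(0.983700))/(1+384/19453) = 601/625 ≈ 0.961600
step 3 [1.5y] zero: DF = P = 9339/10000 ≈ 0.933900
step 4 [2y] zero: DF = P = 9019/10000 ≈ 0.901900
step 5 [2.5y] zero: DF = P = 8847/10000 ≈ 0.884700
step 6 [3y] bond c/2=7/200: DF=(531773/500000 − 7/200·(0.983700+0.961600+0.933900+0.901900+0.884700))/(1+7/200) = 4349/5000 ≈ 0.869800
step 7 [3.5y] zero: DF = P = 4143/5000 ≈ 0.828600
step 8 [4y] zero: DF = P = 7959/10000 ≈ 0.795900

1 1/2 9837/10000
2 1 601/625
3 3/2 9339/10000
4 2 9019/10000
5 5/2 8847/10000
6 3 4349/5000
7 7/2 4143/5000
8 4 7959/10000
s(3y) = (1/(4349/5000) − 1)/(3) = 217/4349 ≈ 4.9897%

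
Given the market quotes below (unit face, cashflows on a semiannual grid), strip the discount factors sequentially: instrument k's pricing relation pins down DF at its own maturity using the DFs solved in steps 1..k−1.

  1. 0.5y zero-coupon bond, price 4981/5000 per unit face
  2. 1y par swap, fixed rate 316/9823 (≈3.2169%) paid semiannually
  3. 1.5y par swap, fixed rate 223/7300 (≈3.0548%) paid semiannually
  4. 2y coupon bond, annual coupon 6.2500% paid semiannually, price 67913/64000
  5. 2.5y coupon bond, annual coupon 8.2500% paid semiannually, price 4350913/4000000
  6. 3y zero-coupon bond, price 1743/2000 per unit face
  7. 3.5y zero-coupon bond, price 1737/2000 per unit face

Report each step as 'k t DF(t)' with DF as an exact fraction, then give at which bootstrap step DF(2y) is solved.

step 1 [0.5y] zero: DF = P = 4981/5000 ≈ 0.996200
step 2 [1y] swap r/2=158/9823: DF=(1 − 158/9823·(0.996200))/(1+158/9823) = 2421/2500 ≈ 0.968400
step 3 [1.5y] swap r/2=223/14600: DF=(1 − 223/14600·(0.996200+0.968400))/(1+223/14600) = 4777/5000 ≈ 0.955400
step 4 [2y] bond c/2=1/32: DF=(67913/64000 − 1/32·(0.996200+0.968400+0.955400))/(1+1/32) = 1881/2000 ≈ 0.940500
step 5 [2.5y] bond c/2=33/800: DF=(4350913/4000000 − 33/800·(0.996200+0.968400+0.955400+0.940500))/(1+33/800) = 8917/10000 ≈ 0.891700
step 6 [3y] zero: DF = P = 1743/2000 ≈ 0.871500
step 7 [3.5y] zero: DF = P = 1737/2000 ≈ 0.868500

1 1/2 4981/5000
2 1 2421/2500
3 3/2 4777/5000
4 2 1881/2000
5 5/2 8917/10000
6 3 1743/2000
7 7/2 1737/2000
DF(2y) is solved at step 4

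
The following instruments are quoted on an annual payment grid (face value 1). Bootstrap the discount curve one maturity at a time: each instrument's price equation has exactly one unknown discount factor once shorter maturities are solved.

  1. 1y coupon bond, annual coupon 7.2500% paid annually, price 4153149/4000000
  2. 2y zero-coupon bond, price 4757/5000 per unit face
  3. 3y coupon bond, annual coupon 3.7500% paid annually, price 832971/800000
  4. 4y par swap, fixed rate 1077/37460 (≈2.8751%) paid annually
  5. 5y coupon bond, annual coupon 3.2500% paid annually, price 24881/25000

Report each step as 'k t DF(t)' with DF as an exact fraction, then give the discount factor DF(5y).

step 1 [1y] bond c/1=29/400: DF=(4153149/4000000 − 29/400·(0))/(1+29/400) = 9681/10000 ≈ 0.968100
step 2 [2y] zero: DF = P = 4757/5000 ≈ 0.951400
step 3 [3y] bond c/1=3/80: DF=(832971/800000 − 3/80·(0.968100+0.951400))/(1+3/80) = 4671/5000 ≈ 0.934200
step 4 [4y] swap r/1=1077/37460: DF=(1 − 1077/37460·(0.968100+0.951400+0.934200))/(1+1077/37460) = 8923/10000 ≈ 0.892300
step 5 [5y] bond c/1=13/400: DF=(24881/25000 − 13/400·(0.968100+0.951400+0.934200+0.892300))/(1+13/400) = 423/500 ≈ 0.846000

1 1 9681/10000
2 2 4757/5000
3 3 4671/5000
4 4 8923/10000
5 5 423/500
DF(5y) = 423/500 ≈ 0.846000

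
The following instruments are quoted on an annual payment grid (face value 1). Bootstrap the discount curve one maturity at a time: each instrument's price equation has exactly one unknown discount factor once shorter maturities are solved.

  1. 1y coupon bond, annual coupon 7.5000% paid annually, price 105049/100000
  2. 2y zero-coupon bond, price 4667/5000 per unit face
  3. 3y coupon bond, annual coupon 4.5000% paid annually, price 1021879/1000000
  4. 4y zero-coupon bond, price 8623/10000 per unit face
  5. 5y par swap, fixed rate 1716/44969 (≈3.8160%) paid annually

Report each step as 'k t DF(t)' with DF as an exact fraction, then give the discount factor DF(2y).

1 1 2443/2500
2 2 4667/5000
3 3 2239/2500
4 4 8623/10000
5 5 2071/2500
DF(2y) = 4667/5000 ≈ 0.933400

step 1 [1y] bond c/1=3/40: DF=(105049/100000 − 3/40·(0))/(1+3/40) = 2443/2500 ≈ 0.977200
step 2 [2y] zero: DF = P = 4667/5000 ≈ 0.933400
step 3 [3y] bond c/1=9/200: DF=(1021879/1000000 − 9/200·(0.977200+0.933400))/(1+9/200) = 2239/2500 ≈ 0.895600
step 4 [4y] zero: DF = P = 8623/10000 ≈ 0.862300
step 5 [5y] swap r/1=1716/44969: DF=(1 − 1716/44969·(0.977200+0.933400+0.895600+0.862300))/(1+1716/44969) = 2071/2500 ≈ 0.828400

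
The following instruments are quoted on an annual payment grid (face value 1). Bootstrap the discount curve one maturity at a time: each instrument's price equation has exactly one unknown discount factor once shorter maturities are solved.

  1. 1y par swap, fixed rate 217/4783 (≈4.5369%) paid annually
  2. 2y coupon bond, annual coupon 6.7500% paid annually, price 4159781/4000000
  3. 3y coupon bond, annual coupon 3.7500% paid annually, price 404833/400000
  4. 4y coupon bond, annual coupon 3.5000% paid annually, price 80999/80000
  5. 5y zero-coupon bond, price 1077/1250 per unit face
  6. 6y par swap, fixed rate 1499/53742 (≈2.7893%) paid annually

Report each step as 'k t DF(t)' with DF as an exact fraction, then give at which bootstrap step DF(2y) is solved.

step 1 [1y] swap r/1=217/4783: DF=(1 − 217/4783·(0))/(1+217/4783) = 4783/5000 ≈ 0.956600
step 2 [2y] bond c/1=27/400: DF=(4159781/4000000 − 27/400·(0.956600))/(1+27/400) = 9137/10000 ≈ 0.913700
step 3 [3y] bond c/1=3/80: DF=(404833/400000 − 3/80·(0.956600+0.913700))/(1+3/80) = 9079/10000 ≈ 0.907900
step 4 [4y] bond c/1=7/200: DF=(80999/80000 − 7/200·(0.956600+0.913700+0.907900))/(1+7/200) = 8843/10000 ≈ 0.884300
step 5 [5y] zero: DF = P = 1077/1250 ≈ 0.861600
step 6 [6y] swap r/1=1499/53742: DF=(1 − 1499/53742·(0.956600+0.913700+0.907900+0.884300+0.861600))/(1+1499/53742) = 8501/10000 ≈ 0.850100

1 1 4783/5000
2 2 9137/10000
3 3 9079/10000
4 4 8843/10000
5 5 1077/1250
6 6 8501/10000
DF(2y) is solved at step 2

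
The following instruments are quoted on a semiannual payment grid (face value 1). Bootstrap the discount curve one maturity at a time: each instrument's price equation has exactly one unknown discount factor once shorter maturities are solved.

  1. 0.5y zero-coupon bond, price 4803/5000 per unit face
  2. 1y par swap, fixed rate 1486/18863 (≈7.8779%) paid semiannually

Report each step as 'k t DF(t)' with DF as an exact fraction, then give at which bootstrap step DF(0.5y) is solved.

1 1/2 4803/5000
2 1 9257/10000
DF(0.5y) is solved at step 1

step 1 [0.5y] zero: DF = P = 4803/5000 ≈ 0.960600
step 2 [1y] swap r/2=743/18863: DF=(1 − 743/18863·(0.960600))/(1+743/18863) = 9257/10000 ≈ 0.925700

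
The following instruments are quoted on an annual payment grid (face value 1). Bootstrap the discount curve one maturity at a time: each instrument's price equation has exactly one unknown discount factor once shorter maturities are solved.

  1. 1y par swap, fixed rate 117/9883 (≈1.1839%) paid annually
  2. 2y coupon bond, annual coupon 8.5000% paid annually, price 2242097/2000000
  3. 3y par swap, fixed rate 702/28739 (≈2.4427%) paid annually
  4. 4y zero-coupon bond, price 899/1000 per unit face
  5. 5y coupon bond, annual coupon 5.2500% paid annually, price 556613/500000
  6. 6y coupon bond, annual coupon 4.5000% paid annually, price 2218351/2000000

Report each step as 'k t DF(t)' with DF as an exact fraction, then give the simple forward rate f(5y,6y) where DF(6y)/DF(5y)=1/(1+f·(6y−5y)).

1 1 9883/10000
2 2 4779/5000
3 3 4649/5000
4 4 899/1000
5 5 1739/2000
6 6 1723/2000
f(5y,6y) = ((1739/2000)/(1723/2000) − 1)/(1) = 16/1723 ≈ 0.9286%

step 1 [1y] swap r/1=117/9883: DF=(1 − 117/9883·(0))/(1+117/9883) = 9883/10000 ≈ 0.988300
step 2 [2y] bond c/1=17/200: DF=(2242097/2000000 − 17/200·(0.988300))/(1+17/200) = 4779/5000 ≈ 0.955800
step 3 [3y] swap r/1=702/28739: DF=(1 − 702/28739·(0.988300+0.955800))/(1+702/28739) = 4649/5000 ≈ 0.929800
step 4 [4y] zero: DF = P = 899/1000 ≈ 0.899000
step 5 [5y] bond c/1=21/400: DF=(556613/500000 − 21/400·(0.988300+0.955800+0.929800+0.899000))/(1+21/400) = 1739/2000 ≈ 0.869500
step 6 [6y] bond c/1=9/200: DF=(2218351/2000000 − 9/200·(0.988300+0.955800+0.929800+0.899000+0.869500))/(1+9/200) = 1723/2000 ≈ 0.861500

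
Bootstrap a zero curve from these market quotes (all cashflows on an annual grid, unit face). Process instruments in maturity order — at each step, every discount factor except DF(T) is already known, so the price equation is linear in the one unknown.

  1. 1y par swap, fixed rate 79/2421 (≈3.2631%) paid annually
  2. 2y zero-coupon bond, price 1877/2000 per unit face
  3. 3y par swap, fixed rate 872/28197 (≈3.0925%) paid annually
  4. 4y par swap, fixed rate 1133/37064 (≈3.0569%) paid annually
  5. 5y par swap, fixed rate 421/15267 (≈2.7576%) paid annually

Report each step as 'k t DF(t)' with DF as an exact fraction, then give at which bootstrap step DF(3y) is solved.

1 1 2421/2500
2 2 1877/2000
3 3 1141/1250
4 4 8867/10000
5 5 8737/10000
DF(3y) is solved at step 3

step 1 [1y] swap r/1=79/2421: DF=(1 − 79/2421·(0))/(1+79/2421) = 2421/2500 ≈ 0.968400
step 2 [2y] zero: DF = P = 1877/2000 ≈ 0.938500
step 3 [3y] swap r/1=872/28197: DF=(1 − 872/28197·(0.968400+0.938500))/(1+872/28197) = 1141/1250 ≈ 0.912800
step 4 [4y] swap r/1=1133/37064: DF=(1 − 1133/37064·(0.968400+0.938500+0.912800))/(1+1133/37064) = 8867/10000 ≈ 0.886700
step 5 [5y] swap r/1=421/15267: DF=(1 − 421/15267·(0.968400+0.938500+0.912800+0.886700))/(1+421/15267) = 8737/10000 ≈ 0.873700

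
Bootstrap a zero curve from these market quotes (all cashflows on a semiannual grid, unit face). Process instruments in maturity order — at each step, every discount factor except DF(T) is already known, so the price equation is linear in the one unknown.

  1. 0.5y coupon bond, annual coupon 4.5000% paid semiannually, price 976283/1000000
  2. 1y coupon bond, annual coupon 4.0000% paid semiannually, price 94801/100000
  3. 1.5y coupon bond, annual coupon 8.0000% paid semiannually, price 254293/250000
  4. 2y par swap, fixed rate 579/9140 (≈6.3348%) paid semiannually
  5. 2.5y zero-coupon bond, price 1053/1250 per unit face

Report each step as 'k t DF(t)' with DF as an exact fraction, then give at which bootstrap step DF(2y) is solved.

1 1/2 2387/2500
2 1 9107/10000
3 3/2 9063/10000
4 2 4421/5000
5 5/2 1053/1250
DF(2y) is solved at step 4

step 1 [0.5y] bond c/2=9/400: DF=(976283/1000000 − 9/400·(0))/(1+9/400) = 2387/2500 ≈ 0.954800
step 2 [1y] bond c/2=1/50: DF=(94801/100000 − 1/50·(0.954800))/(1+1/50) = 9107/10000 ≈ 0.910700
step 3 [1.5y] bond c/2=1/25: DF=(254293/250000 − 1/25·(0.954800+0.910700))/(1+1/25) = 9063/10000 ≈ 0.906300
step 4 [2y] swap r/2=579/18280: DF=(1 − 579/18280·(0.954800+0.910700+0.906300))/(1+579/18280) = 4421/5000 ≈ 0.884200
step 5 [2.5y] zero: DF = P = 1053/1250 ≈ 0.842400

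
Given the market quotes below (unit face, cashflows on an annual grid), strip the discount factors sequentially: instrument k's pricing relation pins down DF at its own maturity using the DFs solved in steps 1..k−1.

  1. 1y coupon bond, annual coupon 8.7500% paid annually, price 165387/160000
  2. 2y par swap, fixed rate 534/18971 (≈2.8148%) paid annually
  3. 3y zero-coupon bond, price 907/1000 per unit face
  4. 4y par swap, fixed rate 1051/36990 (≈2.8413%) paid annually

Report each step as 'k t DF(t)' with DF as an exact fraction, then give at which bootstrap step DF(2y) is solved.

step 1 [1y] bond c/1=7/80: DF=(165387/160000 − 7/80·(0))/(1+7/80) = 1901/2000 ≈ 0.950500
step 2 [2y] swap r/1=534/18971: DF=(1 − 534/18971·(0.950500))/(1+534/18971) = 4733/5000 ≈ 0.946600
step 3 [3y] zero: DF = P = 907/1000 ≈ 0.907000
step 4 [4y] swap r/1=1051/36990: DF=(1 − 1051/36990·(0.950500+0.946600+0.907000))/(1+1051/36990) = 8949/10000 ≈ 0.894900

1 1 1901/2000
2 2 4733/5000
3 3 907/1000
4 4 8949/10000
DF(2y) is solved at step 2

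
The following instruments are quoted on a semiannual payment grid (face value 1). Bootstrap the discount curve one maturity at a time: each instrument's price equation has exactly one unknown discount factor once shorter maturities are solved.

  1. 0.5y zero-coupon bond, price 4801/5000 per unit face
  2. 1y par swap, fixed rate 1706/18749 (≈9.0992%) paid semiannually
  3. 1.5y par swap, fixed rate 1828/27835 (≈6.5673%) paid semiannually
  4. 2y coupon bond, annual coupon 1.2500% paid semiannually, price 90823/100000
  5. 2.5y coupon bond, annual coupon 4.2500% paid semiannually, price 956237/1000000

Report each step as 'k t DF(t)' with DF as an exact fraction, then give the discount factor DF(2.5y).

step 1 [0.5y] zero: DF = P = 4801/5000 ≈ 0.960200
step 2 [1y] swap r/2=853/18749: DF=(1 − 853/18749·(0.960200))/(1+853/18749) = 9147/10000 ≈ 0.914700
step 3 [1.5y] swap r/2=914/27835: DF=(1 − 914/27835·(0.960200+0.914700))/(1+914/27835) = 4543/5000 ≈ 0.908600
step 4 [2y] bond c/2=1/160: DF=(90823/100000 − 1/160·(0.960200+0.914700+0.908600))/(1+1/160) = 8853/10000 ≈ 0.885300
step 5 [2.5y] bond c/2=17/800: DF=(956237/1000000 − 17/800·(0.960200+0.914700+0.908600+0.885300))/(1+17/800) = 43/50 ≈ 0.860000

1 1/2 4801/5000
2 1 9147/10000
3 3/2 4543/5000
4 2 8853/10000
5 5/2 43/50
DF(2.5y) = 43/50 ≈ 0.860000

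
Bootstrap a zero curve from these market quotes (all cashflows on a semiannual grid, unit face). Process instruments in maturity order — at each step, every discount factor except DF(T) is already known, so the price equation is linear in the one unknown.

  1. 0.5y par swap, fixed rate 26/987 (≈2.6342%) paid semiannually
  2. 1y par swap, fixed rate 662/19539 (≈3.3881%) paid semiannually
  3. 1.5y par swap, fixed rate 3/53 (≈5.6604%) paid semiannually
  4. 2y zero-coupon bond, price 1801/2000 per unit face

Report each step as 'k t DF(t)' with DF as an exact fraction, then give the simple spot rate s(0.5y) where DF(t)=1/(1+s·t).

1 1/2 987/1000
2 1 9669/10000
3 3/2 9187/10000
4 2 1801/2000
s(0.5y) = (1/(987/1000) − 1)/(1/2) = 26/987 ≈ 2.6342%

step 1 [0.5y] swap r/2=13/987: DF=(1 − 13/987·(0))/(1+13/987) = 987/1000 ≈ 0.987000
step 2 [1y] swap r/2=331/19539: DF=(1 − 331/19539·(0.987000))/(1+331/19539) = 9669/10000 ≈ 0.966900
step 3 [1.5y] swap r/2=3/106: DF=(1 − 3/106·(0.987000+0.966900))/(1+3/106) = 9187/10000 ≈ 0.918700
step 4 [2y] zero: DF = P = 1801/2000 ≈ 0.900500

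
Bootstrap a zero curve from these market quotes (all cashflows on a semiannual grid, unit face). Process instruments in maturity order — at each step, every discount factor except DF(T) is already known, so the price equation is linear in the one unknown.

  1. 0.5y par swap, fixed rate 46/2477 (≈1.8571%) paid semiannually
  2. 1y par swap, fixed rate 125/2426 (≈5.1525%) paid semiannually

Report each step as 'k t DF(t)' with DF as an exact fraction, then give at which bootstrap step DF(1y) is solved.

1 1/2 2477/2500
2 1 19/20
DF(1y) is solved at step 2

step 1 [0.5y] swap r/2=23/2477: DF=(1 − 23/2477·(0))/(1+23/2477) = 2477/2500 ≈ 0.990800
step 2 [1y] swap r/2=125/4852: DF=(1 − 125/4852·(0.990800))/(1+125/4852) = 19/20 ≈ 0.950000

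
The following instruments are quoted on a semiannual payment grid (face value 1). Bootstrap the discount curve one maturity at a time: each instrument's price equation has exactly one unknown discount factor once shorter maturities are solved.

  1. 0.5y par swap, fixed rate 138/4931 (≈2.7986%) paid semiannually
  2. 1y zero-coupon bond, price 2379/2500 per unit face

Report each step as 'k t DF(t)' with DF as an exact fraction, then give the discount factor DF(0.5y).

1 1/2 4931/5000
2 1 2379/2500
DF(0.5y) = 4931/5000 ≈ 0.986200

step 1 [0.5y] swap r/2=69/4931: DF=(1 − 69/4931·(0))/(1+69/4931) = 4931/5000 ≈ 0.986200
step 2 [1y] zero: DF = P = 2379/2500 ≈ 0.951600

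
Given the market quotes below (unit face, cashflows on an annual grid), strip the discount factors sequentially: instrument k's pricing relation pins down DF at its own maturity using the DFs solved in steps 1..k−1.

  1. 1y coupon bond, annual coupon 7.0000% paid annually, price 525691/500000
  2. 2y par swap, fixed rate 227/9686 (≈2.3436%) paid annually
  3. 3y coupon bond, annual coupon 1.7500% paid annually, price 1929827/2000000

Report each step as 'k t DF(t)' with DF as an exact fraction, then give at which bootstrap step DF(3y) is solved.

1 1 4913/5000
2 2 4773/5000
3 3 183/200
DF(3y) is solved at step 3

step 1 [1y] bond c/1=7/100: DF=(525691/500000 − 7/100·(0))/(1+7/100) = 4913/5000 ≈ 0.982600
step 2 [2y] swap r/1=227/9686: DF=(1 − 227/9686·(0.982600))/(1+227/9686) = 4773/5000 ≈ 0.954600
step 3 [3y] bond c/1=7/400: DF=(1929827/2000000 − 7/400·(0.982600+0.954600))/(1+7/400) = 183/200 ≈ 0.915000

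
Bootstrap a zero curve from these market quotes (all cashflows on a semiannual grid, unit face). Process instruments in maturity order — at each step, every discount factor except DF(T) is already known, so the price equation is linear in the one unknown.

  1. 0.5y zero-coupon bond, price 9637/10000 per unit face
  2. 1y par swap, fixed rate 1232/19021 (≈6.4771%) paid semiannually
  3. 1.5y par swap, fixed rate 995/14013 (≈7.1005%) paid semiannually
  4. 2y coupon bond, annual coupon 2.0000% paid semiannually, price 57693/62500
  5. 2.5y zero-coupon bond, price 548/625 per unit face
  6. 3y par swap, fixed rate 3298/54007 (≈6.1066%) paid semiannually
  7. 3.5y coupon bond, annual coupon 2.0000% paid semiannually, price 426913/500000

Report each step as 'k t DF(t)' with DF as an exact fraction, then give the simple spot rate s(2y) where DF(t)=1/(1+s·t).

1 1/2 9637/10000
2 1 1173/1250
3 3/2 1801/2000
4 2 4431/5000
5 5/2 548/625
6 3 8351/10000
7 7/2 7919/10000
s(2y) = (1/(4431/5000) − 1)/(2) = 569/8862 ≈ 6.4207%

step 1 [0.5y] zero: DF = P = 9637/10000 ≈ 0.963700
step 2 [1y] swap r/2=616/19021: DF=(1 − 616/19021·(0.963700))/(1+616/19021) = 1173/1250 ≈ 0.938400
step 3 [1.5y] swap r/2=995/28026: DF=(1 − 995/28026·(0.963700+0.938400))/(1+995/28026) = 1801/2000 ≈ 0.900500
step 4 [2y] bond c/2=1/100: DF=(57693/62500 − 1/100·(0.963700+0.938400+0.900500))/(1+1/100) = 4431/5000 ≈ 0.886200
step 5 [2.5y] zero: DF = P = 548/625 ≈ 0.876800
step 6 [3y] swap r/2=1649/54007: DF=(1 − 1649/54007·(0.963700+0.938400+0.900500+0.886200+0.876800))/(1+1649/54007) = 8351/10000 ≈ 0.835100
step 7 [3.5y] bond c/2=1/100: DF=(426913/500000 − 1/100·(0.963700+0.938400+0.900500+0.886200+0.876800+0.835100))/(1+1/100) = 7919/10000 ≈ 0.791900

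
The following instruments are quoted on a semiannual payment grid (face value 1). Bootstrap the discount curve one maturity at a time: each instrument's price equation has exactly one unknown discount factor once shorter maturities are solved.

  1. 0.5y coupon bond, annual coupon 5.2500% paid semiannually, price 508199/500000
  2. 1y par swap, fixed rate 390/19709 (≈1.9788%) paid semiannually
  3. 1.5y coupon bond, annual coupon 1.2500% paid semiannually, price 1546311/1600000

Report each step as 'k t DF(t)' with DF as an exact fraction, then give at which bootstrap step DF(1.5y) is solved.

1 1/2 619/625
2 1 1961/2000
3 3/2 4741/5000
DF(1.5y) is solved at step 3

step 1 [0.5y] bond c/2=21/800: DF=(508199/500000 − 21/800·(0))/(1+21/800) = 619/625 ≈ 0.990400
step 2 [1y] swap r/2=195/19709: DF=(1 − 195/19709·(0.990400))/(1+195/19709) = 1961/2000 ≈ 0.980500
step 3 [1.5y] bond c/2=1/160: DF=(1546311/1600000 − 1/160·(0.990400+0.980500))/(1+1/160) = 4741/5000 ≈ 0.948200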